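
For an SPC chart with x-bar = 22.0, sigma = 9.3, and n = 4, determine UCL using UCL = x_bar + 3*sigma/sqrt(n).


UCL = 22.0 + 3 * 9.3 / sqrt(4)

35.95


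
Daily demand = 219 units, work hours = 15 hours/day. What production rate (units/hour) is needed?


Formula: Production Rate = Daily Demand / Available Hours
Rate = 219 units/day / 15 hours/day
Rate = 14.6 units/hour

14.6 units/hour


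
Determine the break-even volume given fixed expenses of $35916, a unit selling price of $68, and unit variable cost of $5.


Formula: BEQ = Fixed Costs / (Price - Variable Cost)
Contribution margin = $68 - $5 = $63/unit
BEQ = ceil($35916 / $63/unit) = ceil(570.1) = 571 units

571 units


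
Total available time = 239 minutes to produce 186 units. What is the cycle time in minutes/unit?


Formula: CT = Available Time / Number of Units
CT = 239 min / 186 units
CT = 1.28 min/unit

1.28 min/unit


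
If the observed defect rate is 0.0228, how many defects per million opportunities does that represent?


DPMO = defect_rate * 1000000 = 0.0228 * 1000000

22800


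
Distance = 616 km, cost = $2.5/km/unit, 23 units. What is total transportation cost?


TC = dist * cost * units = 616 * 2.5 * 23 = $35420.00

$35420.00


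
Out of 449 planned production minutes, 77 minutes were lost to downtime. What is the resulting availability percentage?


Formula: Availability = (Planned Time - Downtime) / Planned Time * 100
Uptime = 449 - 77 = 372 min
Availability = 372 / 449 * 100 = 82.9%

82.9%


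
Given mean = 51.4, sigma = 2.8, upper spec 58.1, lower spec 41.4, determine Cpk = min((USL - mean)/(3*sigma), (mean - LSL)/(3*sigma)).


Cpu = (58.1 - 51.4) / (3 * 2.8) = 0.8
Cpl = (51.4 - 41.4) / (3 * 2.8) = 1.19
Cpk = min(0.8, 1.19) = 0.8

0.8


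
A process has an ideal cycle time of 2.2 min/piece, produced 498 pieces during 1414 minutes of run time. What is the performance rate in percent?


Formula: Performance = (Ideal CT * Total Count) / Run Time * 100
Ideal output time = 2.2 * 498 = 1095.6 min
Performance = 1095.6 / 1414 * 100 = 77.5%

77.5%


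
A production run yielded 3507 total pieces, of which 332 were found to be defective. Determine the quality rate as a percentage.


Formula: Quality Rate = Good Pieces / Total Pieces * 100
Good pieces = 3507 - 332 = 3175
QR = 3175 / 3507 * 100 = 90.5%

90.5%


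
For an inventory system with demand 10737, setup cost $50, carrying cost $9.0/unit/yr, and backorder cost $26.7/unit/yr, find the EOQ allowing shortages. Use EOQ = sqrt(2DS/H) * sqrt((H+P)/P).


Formula: EOQ* = sqrt(2DS/H) * sqrt((H+P)/P)
Base EOQ = sqrt(2*10737*50/9.0) = 345.4 units
Correction = sqrt((9.0+26.7)/26.7) = 1.15632
EOQ* = 345.4 * 1.15632 = 399.4 units

399.4 units


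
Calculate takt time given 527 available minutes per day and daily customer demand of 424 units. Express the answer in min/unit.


Formula: Takt Time = Available Production Time / Customer Demand
Takt = 527 min/day / 424 units/day
Takt = 1.24 min/unit

1.24 min/unit


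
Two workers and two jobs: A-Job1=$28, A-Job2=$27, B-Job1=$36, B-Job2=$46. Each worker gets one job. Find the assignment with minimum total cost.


Option 1: A->1 + B->2 = $28 + $46 = $74
Option 2: A->2 + B->1 = $27 + $36 = $63
Min cost = min($74, $63) = $63

$63


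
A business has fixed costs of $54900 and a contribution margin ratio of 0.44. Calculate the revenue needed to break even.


Formula: BER = Fixed Costs / Contribution Margin Ratio
BER = $54900 / 0.44
BER = $124772.73 (to the nearest cent)

$124772.73


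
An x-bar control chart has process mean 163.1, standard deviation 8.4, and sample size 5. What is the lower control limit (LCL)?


LCL = 163.1 - 3 * 8.4 / sqrt(5)

151.83


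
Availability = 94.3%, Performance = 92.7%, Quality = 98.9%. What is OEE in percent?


Formula: OEE = Availability * Performance * Quality / 10000
A * P = 94.3% * 92.7% / 100 = 87.42%
OEE = 87.42% * 98.9% / 100 = 86.5%

86.5%


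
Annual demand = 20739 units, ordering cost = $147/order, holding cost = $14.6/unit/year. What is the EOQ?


Formula: EOQ = sqrt(2 * D * S / H)
Numerator: 2 * 20739 * 147 = 6097266
2DS/H = 6097266 / 14.6 = 417621.0
EOQ = sqrt(417621.0) = 646.2 units

646.2 units


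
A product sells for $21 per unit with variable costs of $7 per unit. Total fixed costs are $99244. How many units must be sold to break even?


Formula: BEQ = Fixed Costs / (Price - Variable Cost)
Contribution margin = $21 - $7 = $14/unit
BEQ = ceil($99244 / $14/unit) = ceil(7088.86) = 7089 units

7089 units


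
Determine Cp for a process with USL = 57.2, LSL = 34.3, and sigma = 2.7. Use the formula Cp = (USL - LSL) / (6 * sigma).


Cp = (57.2 - 34.3) / (6 * 2.7)

1.41


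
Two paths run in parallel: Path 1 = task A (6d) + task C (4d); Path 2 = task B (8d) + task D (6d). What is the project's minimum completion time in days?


Path 1 = 6 + 4 = 10 days
Path 2 = 8 + 6 = 14 days
Duration = max(10, 14) = 14 days

14 days


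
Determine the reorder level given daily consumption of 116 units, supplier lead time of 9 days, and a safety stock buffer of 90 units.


Formula: ROP = (Daily Demand * Lead Time) + Safety Stock
Demand during lead time = 116 * 9 = 1044 units
ROP = 1044 + 90 = 1134 units

1134 units


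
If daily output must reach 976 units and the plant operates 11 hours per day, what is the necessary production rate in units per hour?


Formula: Production Rate = Daily Demand / Available Hours
Rate = 976 units/day / 11 hours/day
Rate = 88.7 units/hour

88.7 units/hour


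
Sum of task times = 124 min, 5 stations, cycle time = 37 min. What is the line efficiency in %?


Formula: Efficiency = Sum of Task Times / (N_stations * CT) * 100
Total station capacity = 5 stations * 37 min = 185 min
Efficiency = 124 / 185 * 100 = 67.0%

67.0%


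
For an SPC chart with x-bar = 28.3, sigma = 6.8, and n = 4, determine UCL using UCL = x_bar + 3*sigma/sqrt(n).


UCL = 28.3 + 3 * 6.8 / sqrt(4)

38.5


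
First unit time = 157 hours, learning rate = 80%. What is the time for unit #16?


Formula: T_n = T_1 * (learning_rate)^(log2(n)) where learning_rate = rate/100
Doublings = log2(16) = 4
T_n = 157 * 0.8^4
T_n = 157 * 0.4096 = 64.3 hours

64.3 hours


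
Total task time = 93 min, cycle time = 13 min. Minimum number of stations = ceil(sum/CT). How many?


Formula: N_min = ceil(Sum of Task Times / Cycle Time)
N_min = ceil(93 min / 13 min) = ceil(7.1538)
N_min = 8 stations

8


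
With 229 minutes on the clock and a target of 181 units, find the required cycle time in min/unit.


Formula: CT = Available Time / Number of Units
CT = 229 min / 181 units
CT = 1.27 min/unit

1.27 min/unit


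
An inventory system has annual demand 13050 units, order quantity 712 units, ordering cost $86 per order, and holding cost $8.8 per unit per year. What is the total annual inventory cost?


TC = 13050/712 * 86 + 712/2 * 8.8

$4709.06


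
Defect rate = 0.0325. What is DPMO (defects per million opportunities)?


DPMO = defect_rate * 1000000 = 0.0325 * 1000000

32500


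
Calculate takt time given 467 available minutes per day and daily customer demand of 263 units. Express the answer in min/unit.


Formula: Takt Time = Available Production Time / Customer Demand
Takt = 467 min/day / 263 units/day
Takt = 1.78 min/unit

1.78 min/unit


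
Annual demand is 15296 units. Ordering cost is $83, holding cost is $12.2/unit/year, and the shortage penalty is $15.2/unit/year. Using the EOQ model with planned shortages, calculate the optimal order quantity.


Formula: EOQ* = sqrt(2DS/H) * sqrt((H+P)/P)
Base EOQ = sqrt(2*15296*83/12.2) = 456.21 units
Correction = sqrt((12.2+15.2)/15.2) = 1.34262
EOQ* = 456.21 * 1.34262 = 612.5 units

612.5 units


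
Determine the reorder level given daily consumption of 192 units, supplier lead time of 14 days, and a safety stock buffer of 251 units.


Formula: ROP = (Daily Demand * Lead Time) + Safety Stock
Demand during lead time = 192 * 14 = 2688 units
ROP = 2688 + 251 = 2939 units

2939 units


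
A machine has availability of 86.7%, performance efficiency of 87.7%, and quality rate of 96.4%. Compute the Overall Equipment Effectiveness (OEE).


Formula: OEE = Availability * Performance * Quality / 10000
A * P = 86.7% * 87.7% / 100 = 76.04%
OEE = 76.04% * 96.4% / 100 = 73.3%

73.3%


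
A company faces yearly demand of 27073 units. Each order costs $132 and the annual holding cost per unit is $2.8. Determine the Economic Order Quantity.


Formula: EOQ = sqrt(2 * D * S / H)
Numerator: 2 * 27073 * 132 = 7147272
2DS/H = 7147272 / 2.8 = 2552597.1
EOQ = sqrt(2552597.1) = 1597.7 units

1597.7 units


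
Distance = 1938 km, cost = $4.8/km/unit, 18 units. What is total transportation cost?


TC = dist * cost * units = 1938 * 4.8 * 18 = $167443.20

$167443.20


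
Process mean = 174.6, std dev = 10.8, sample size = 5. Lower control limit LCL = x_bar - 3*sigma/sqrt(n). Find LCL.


LCL = 174.6 - 3 * 10.8 / sqrt(5)

160.11


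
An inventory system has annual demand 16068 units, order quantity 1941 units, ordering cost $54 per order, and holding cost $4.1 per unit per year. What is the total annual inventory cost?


TC = 16068/1941 * 54 + 1941/2 * 4.1

$4426.07


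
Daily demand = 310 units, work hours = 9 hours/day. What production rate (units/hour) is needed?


Formula: Production Rate = Daily Demand / Available Hours
Rate = 310 units/day / 9 hours/day
Rate = 34.4 units/hour

34.4 units/hour


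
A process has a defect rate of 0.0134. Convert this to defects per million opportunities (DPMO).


DPMO = defect_rate * 1000000 = 0.0134 * 1000000

13400


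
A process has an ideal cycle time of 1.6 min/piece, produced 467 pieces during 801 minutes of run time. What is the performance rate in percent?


Formula: Performance = (Ideal CT * Total Count) / Run Time * 100
Ideal output time = 1.6 * 467 = 747.2 min
Performance = 747.2 / 801 * 100 = 93.3%

93.3%


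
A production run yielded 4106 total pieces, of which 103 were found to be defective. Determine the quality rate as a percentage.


Formula: Quality Rate = Good Pieces / Total Pieces * 100
Good pieces = 4106 - 103 = 4003
QR = 4003 / 4106 * 100 = 97.5%

97.5%


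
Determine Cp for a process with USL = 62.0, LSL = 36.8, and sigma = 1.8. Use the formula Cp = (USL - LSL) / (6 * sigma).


Cp = (62.0 - 36.8) / (6 * 1.8)

2.33


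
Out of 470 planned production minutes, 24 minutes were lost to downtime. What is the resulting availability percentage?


Formula: Availability = (Planned Time - Downtime) / Planned Time * 100
Uptime = 470 - 24 = 446 min
Availability = 446 / 470 * 100 = 94.9%

94.9%


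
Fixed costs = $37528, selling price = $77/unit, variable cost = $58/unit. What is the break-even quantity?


Formula: BEQ = Fixed Costs / (Price - Variable Cost)
Contribution margin = $77 - $58 = $19/unit
BEQ = ceil($37528 / $19/unit) = ceil(1975.16) = 1976 units

1976 units


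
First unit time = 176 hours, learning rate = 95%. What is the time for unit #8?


Formula: T_n = T_1 * (learning_rate)^(log2(n)) where learning_rate = rate/100
Doublings = log2(8) = 3
T_n = 176 * 0.95^3
T_n = 176 * 0.8574 = 150.9 hours

150.9 hours


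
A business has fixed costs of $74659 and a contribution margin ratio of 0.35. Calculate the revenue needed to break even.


Formula: BER = Fixed Costs / Contribution Margin Ratio
BER = $74659 / 0.35
BER = $213311.43 (to the nearest cent)

$213311.43


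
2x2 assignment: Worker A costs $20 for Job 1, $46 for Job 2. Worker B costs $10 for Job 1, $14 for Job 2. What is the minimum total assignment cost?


Option 1: A->1 + B->2 = $20 + $14 = $34
Option 2: A->2 + B->1 = $46 + $10 = $56
Min cost = min($34, $56) = $34

$34


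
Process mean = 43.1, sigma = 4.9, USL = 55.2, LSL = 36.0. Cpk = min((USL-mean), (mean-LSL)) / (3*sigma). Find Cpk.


Cpu = (55.2 - 43.1) / (3 * 4.9) = 0.82
Cpl = (43.1 - 36.0) / (3 * 4.9) = 0.48
Cpk = min(0.82, 0.48) = 0.48

0.48


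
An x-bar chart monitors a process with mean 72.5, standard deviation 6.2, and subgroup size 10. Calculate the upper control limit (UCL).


UCL = 72.5 + 3 * 6.2 / sqrt(10)

78.38


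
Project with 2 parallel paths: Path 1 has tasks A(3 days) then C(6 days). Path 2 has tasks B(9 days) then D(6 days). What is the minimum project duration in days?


Path 1 = 3 + 6 = 9 days
Path 2 = 9 + 6 = 15 days
Duration = max(9, 15) = 15 days

15 days


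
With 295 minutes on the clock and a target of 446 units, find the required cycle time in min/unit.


Formula: CT = Available Time / Number of Units
CT = 295 min / 446 units
CT = 0.66 min/unit

0.66 min/unit


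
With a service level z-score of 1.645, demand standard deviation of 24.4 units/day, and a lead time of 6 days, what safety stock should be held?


Formula: SS = z * sigma_d * sqrt(LT)
sqrt(LT) = sqrt(6) = 2.4495
SS = 1.645 * 24.4 * 2.4495
SS = 98.3 units

98.3 units


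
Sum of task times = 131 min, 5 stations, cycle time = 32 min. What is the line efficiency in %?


Formula: Efficiency = Sum of Task Times / (N_stations * CT) * 100
Total station capacity = 5 stations * 32 min = 160 min
Efficiency = 131 / 160 * 100 = 81.9%

81.9%


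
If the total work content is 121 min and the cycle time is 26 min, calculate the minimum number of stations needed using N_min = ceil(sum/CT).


Formula: N_min = ceil(Sum of Task Times / Cycle Time)
N_min = ceil(121 min / 26 min) = ceil(4.6538)
N_min = 5 stations

5


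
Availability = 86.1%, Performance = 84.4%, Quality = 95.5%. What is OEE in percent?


Formula: OEE = Availability * Performance * Quality / 10000
A * P = 86.1% * 84.4% / 100 = 72.67%
OEE = 72.67% * 95.5% / 100 = 69.4%

69.4%


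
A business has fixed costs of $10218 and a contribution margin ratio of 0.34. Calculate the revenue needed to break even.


Formula: BER = Fixed Costs / Contribution Margin Ratio
BER = $10218 / 0.34
BER = $30052.94 (to the nearest cent)

$30052.94


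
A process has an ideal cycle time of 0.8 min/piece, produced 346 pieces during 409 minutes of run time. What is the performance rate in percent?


Formula: Performance = (Ideal CT * Total Count) / Run Time * 100
Ideal output time = 0.8 * 346 = 276.8 min
Performance = 276.8 / 409 * 100 = 67.7%

67.7%


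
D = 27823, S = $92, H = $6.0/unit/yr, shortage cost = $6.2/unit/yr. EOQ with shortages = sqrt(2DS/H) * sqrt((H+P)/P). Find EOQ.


Formula: EOQ* = sqrt(2DS/H) * sqrt((H+P)/P)
Base EOQ = sqrt(2*27823*92/6.0) = 923.71 units
Correction = sqrt((6.0+6.2)/6.2) = 1.40276
EOQ* = 923.71 * 1.40276 = 1295.7 units

1295.7 units


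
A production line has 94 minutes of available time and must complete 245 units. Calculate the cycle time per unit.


Formula: CT = Available Time / Number of Units
CT = 94 min / 245 units
CT = 0.38 min/unit

0.38 min/unit


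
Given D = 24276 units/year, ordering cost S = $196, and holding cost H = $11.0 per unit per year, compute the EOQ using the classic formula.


Formula: EOQ = sqrt(2 * D * S / H)
Numerator: 2 * 24276 * 196 = 9516192
2DS/H = 9516192 / 11.0 = 865108.4
EOQ = sqrt(865108.4) = 930.1 units

930.1 units


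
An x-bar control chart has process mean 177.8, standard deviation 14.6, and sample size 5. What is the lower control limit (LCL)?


LCL = 177.8 - 3 * 14.6 / sqrt(5)

158.21


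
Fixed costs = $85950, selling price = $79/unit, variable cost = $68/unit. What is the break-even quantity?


Formula: BEQ = Fixed Costs / (Price - Variable Cost)
Contribution margin = $79 - $68 = $11/unit
BEQ = ceil($85950 / $11/unit) = ceil(7813.64) = 7814 units

7814 units


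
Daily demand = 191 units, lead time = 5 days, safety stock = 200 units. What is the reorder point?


Formula: ROP = (Daily Demand * Lead Time) + Safety Stock
Demand during lead time = 191 * 5 = 955 units
ROP = 955 + 200 = 1155 units

1155 units


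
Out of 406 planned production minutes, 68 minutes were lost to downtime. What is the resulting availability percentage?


Formula: Availability = (Planned Time - Downtime) / Planned Time * 100
Uptime = 406 - 68 = 338 min
Availability = 338 / 406 * 100 = 83.3%

83.3%


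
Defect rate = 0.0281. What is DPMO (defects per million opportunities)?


DPMO = defect_rate * 1000000 = 0.0281 * 1000000

28100


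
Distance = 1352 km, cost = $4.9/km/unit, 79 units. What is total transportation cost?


TC = dist * cost * units = 1352 * 4.9 * 79 = $523359.20

$523359.20


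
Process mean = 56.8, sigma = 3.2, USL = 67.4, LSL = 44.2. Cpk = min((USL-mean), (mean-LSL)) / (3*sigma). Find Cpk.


Cpu = (67.4 - 56.8) / (3 * 3.2) = 1.1
Cpl = (56.8 - 44.2) / (3 * 3.2) = 1.31
Cpk = min(1.1, 1.31) = 1.1

1.1


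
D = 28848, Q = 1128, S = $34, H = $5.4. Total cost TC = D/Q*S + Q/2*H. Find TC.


TC = 28848/1128 * 34 + 1128/2 * 5.4

$3915.13


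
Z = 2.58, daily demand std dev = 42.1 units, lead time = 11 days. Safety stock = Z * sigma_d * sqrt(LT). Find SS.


Formula: SS = z * sigma_d * sqrt(LT)
sqrt(LT) = sqrt(11) = 3.3166
SS = 2.58 * 42.1 * 3.3166
SS = 360.2 units

360.2 units


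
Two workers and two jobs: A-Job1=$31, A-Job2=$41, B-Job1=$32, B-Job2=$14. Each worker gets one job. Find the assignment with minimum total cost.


Option 1: A->1 + B->2 = $31 + $14 = $45
Option 2: A->2 + B->1 = $41 + $32 = $73
Min cost = min($45, $73) = $45

$45


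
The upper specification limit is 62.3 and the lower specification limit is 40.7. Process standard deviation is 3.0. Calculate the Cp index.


Cp = (62.3 - 40.7) / (6 * 3.0)

1.2


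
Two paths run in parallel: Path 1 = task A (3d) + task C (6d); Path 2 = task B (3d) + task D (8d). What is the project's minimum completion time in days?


Path 1 = 3 + 6 = 9 days
Path 2 = 3 + 8 = 11 days
Duration = max(9, 11) = 11 days

11 days


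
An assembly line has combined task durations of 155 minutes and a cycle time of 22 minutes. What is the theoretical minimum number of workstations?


Formula: N_min = ceil(Sum of Task Times / Cycle Time)
N_min = ceil(155 min / 22 min) = ceil(7.0455)
N_min = 8 stations

8


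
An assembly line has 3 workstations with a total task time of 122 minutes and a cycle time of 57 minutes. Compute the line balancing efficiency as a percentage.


Formula: Efficiency = Sum of Task Times / (N_stations * CT) * 100
Total station capacity = 3 stations * 57 min = 171 min
Efficiency = 122 / 171 * 100 = 71.3%

71.3%


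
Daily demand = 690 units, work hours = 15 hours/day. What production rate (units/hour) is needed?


Formula: Production Rate = Daily Demand / Available Hours
Rate = 690 units/day / 15 hours/day
Rate = 46.0 units/hour

46.0 units/hour


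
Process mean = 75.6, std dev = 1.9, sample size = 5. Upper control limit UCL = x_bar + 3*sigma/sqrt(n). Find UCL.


UCL = 75.6 + 3 * 1.9 / sqrt(5)

78.15


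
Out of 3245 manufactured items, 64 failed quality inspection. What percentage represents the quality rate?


Formula: Quality Rate = Good Pieces / Total Pieces * 100
Good pieces = 3245 - 64 = 3181
QR = 3181 / 3245 * 100 = 98.0%

98.0%


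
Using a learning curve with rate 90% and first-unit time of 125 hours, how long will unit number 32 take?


Formula: T_n = T_1 * (learning_rate)^(log2(n)) where learning_rate = rate/100
Doublings = log2(32) = 5
T_n = 125 * 0.9^5
T_n = 125 * 0.5905 = 73.8 hours

73.8 hours


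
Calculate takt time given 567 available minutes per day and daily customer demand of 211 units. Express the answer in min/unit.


Formula: Takt Time = Available Production Time / Customer Demand
Takt = 567 min/day / 211 units/day
Takt = 2.69 min/unit

2.69 min/unit


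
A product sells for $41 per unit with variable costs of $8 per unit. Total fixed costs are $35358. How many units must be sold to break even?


Formula: BEQ = Fixed Costs / (Price - Variable Cost)
Contribution margin = $41 - $8 = $33/unit
BEQ = ceil($35358 / $33/unit) = ceil(1071.45) = 1072 units

1072 units


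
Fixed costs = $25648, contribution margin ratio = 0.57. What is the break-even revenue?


Formula: BER = Fixed Costs / Contribution Margin Ratio
BER = $25648 / 0.57
BER = $44996.49 (to the nearest cent)

$44996.49


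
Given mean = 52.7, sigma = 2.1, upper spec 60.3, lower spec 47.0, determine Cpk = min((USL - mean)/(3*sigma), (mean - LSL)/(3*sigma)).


Cpu = (60.3 - 52.7) / (3 * 2.1) = 1.21
Cpl = (52.7 - 47.0) / (3 * 2.1) = 0.9
Cpk = min(1.21, 0.9) = 0.9

0.9


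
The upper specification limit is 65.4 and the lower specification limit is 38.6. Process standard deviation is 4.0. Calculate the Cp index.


Cp = (65.4 - 38.6) / (6 * 4.0)

1.12


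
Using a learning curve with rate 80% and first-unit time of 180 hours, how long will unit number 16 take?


Formula: T_n = T_1 * (learning_rate)^(log2(n)) where learning_rate = rate/100
Doublings = log2(16) = 4
T_n = 180 * 0.8^4
T_n = 180 * 0.4096 = 73.7 hours

73.7 hours


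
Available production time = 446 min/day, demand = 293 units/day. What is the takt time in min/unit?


Formula: Takt Time = Available Production Time / Customer Demand
Takt = 446 min/day / 293 units/day
Takt = 1.52 min/unit

1.52 min/unit


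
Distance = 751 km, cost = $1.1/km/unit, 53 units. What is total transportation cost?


TC = dist * cost * units = 751 * 1.1 * 53 = $43783.30

$43783.30


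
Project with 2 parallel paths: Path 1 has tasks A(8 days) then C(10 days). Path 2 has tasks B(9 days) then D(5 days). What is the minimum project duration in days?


Path 1 = 8 + 10 = 18 days
Path 2 = 9 + 5 = 14 days
Duration = max(18, 14) = 18 days

18 days


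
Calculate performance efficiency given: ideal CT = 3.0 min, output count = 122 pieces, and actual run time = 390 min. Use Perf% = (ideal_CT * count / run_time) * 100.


Formula: Performance = (Ideal CT * Total Count) / Run Time * 100
Ideal output time = 3.0 * 122 = 366.0 min
Performance = 366.0 / 390 * 100 = 93.8%

93.8%


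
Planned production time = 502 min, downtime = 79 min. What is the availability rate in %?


Formula: Availability = (Planned Time - Downtime) / Planned Time * 100
Uptime = 502 - 79 = 423 min
Availability = 423 / 502 * 100 = 84.3%

84.3%


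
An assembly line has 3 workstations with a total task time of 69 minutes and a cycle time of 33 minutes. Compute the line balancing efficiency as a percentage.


Formula: Efficiency = Sum of Task Times / (N_stations * CT) * 100
Total station capacity = 3 stations * 33 min = 99 min
Efficiency = 69 / 99 * 100 = 69.7%

69.7%


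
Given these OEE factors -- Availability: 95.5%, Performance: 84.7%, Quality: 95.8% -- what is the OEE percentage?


Formula: OEE = Availability * Performance * Quality / 10000
A * P = 95.5% * 84.7% / 100 = 80.89%
OEE = 80.89% * 95.8% / 100 = 77.5%

77.5%


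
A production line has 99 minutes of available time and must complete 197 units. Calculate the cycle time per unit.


Formula: CT = Available Time / Number of Units
CT = 99 min / 197 units
CT = 0.5 min/unit

0.5 min/unit


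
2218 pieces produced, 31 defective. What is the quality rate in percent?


Formula: Quality Rate = Good Pieces / Total Pieces * 100
Good pieces = 2218 - 31 = 2187
QR = 2187 / 2218 * 100 = 98.6%

98.6%


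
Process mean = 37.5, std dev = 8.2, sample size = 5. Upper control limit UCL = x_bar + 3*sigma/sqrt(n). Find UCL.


UCL = 37.5 + 3 * 8.2 / sqrt(5)

48.5


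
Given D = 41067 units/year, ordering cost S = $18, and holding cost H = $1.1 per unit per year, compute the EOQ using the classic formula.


Formula: EOQ = sqrt(2 * D * S / H)
Numerator: 2 * 41067 * 18 = 1478412
2DS/H = 1478412 / 1.1 = 1344010.9
EOQ = sqrt(1344010.9) = 1159.3 units

1159.3 units


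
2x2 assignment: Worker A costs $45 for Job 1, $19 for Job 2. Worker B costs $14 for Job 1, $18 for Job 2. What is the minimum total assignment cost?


Option 1: A->1 + B->2 = $45 + $18 = $63
Option 2: A->2 + B->1 = $19 + $14 = $33
Min cost = min($63, $33) = $33

$33


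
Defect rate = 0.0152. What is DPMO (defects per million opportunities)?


DPMO = defect_rate * 1000000 = 0.0152 * 1000000

15200


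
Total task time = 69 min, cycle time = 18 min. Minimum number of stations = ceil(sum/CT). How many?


Formula: N_min = ceil(Sum of Task Times / Cycle Time)
N_min = ceil(69 min / 18 min) = ceil(3.8333)
N_min = 4 stations

4


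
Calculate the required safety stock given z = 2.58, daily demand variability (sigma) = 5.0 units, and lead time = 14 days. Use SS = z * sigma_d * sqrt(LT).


Formula: SS = z * sigma_d * sqrt(LT)
sqrt(LT) = sqrt(14) = 3.7417
SS = 2.58 * 5.0 * 3.7417
SS = 48.3 units

48.3 units


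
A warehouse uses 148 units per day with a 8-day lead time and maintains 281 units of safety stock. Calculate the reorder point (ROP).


Formula: ROP = (Daily Demand * Lead Time) + Safety Stock
Demand during lead time = 148 * 8 = 1184 units
ROP = 1184 + 281 = 1465 units

1465 units


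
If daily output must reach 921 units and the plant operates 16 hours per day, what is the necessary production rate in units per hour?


Formula: Production Rate = Daily Demand / Available Hours
Rate = 921 units/day / 16 hours/day
Rate = 57.6 units/hour

57.6 units/hour


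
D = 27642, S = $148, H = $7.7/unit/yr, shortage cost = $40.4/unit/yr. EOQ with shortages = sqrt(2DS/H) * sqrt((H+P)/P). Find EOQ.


Formula: EOQ* = sqrt(2DS/H) * sqrt((H+P)/P)
Base EOQ = sqrt(2*27642*148/7.7) = 1030.83 units
Correction = sqrt((7.7+40.4)/40.4) = 1.09114
EOQ* = 1030.83 * 1.09114 = 1124.8 units

1124.8 units


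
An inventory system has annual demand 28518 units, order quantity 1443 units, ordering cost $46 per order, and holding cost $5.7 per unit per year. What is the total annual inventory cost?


TC = 28518/1443 * 46 + 1443/2 * 5.7

$5021.65


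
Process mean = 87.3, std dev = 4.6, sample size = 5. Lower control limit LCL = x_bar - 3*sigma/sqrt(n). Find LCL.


LCL = 87.3 - 3 * 4.6 / sqrt(5)

81.13


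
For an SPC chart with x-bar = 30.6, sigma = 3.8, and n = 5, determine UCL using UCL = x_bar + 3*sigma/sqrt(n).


UCL = 30.6 + 3 * 3.8 / sqrt(5)

35.7


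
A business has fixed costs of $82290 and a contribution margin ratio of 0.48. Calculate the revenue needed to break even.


Formula: BER = Fixed Costs / Contribution Margin Ratio
BER = $82290 / 0.48
BER = $171437.50 (to the nearest cent)

$171437.50


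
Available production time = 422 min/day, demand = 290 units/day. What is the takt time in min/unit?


Formula: Takt Time = Available Production Time / Customer Demand
Takt = 422 min/day / 290 units/day
Takt = 1.46 min/unit

1.46 min/unit


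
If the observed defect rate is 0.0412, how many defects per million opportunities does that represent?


DPMO = defect_rate * 1000000 = 0.0412 * 1000000

41200


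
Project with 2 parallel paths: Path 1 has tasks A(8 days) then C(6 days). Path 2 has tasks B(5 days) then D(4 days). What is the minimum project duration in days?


Path 1 = 8 + 6 = 14 days
Path 2 = 5 + 4 = 9 days
Duration = max(14, 9) = 14 days

14 days


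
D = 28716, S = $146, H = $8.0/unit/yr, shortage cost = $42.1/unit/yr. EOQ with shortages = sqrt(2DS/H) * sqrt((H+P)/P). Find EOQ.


Formula: EOQ* = sqrt(2DS/H) * sqrt((H+P)/P)
Base EOQ = sqrt(2*28716*146/8.0) = 1023.78 units
Correction = sqrt((8.0+42.1)/42.1) = 1.09088
EOQ* = 1023.78 * 1.09088 = 1116.8 units

1116.8 units


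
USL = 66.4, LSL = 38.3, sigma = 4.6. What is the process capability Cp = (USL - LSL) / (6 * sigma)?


Cp = (66.4 - 38.3) / (6 * 4.6)

1.02


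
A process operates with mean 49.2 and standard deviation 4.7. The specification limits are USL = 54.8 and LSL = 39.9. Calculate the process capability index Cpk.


Cpu = (54.8 - 49.2) / (3 * 4.7) = 0.4
Cpl = (49.2 - 39.9) / (3 * 4.7) = 0.66
Cpk = min(0.4, 0.66) = 0.4

0.4


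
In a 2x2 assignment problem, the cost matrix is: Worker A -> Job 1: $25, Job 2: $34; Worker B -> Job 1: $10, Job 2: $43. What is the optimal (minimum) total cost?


Option 1: A->1 + B->2 = $25 + $43 = $68
Option 2: A->2 + B->1 = $34 + $10 = $44
Min cost = min($68, $44) = $44

$44


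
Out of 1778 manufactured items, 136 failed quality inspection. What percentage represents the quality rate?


Formula: Quality Rate = Good Pieces / Total Pieces * 100
Good pieces = 1778 - 136 = 1642
QR = 1642 / 1778 * 100 = 92.4%

92.4%


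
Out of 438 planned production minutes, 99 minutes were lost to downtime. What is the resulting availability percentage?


Formula: Availability = (Planned Time - Downtime) / Planned Time * 100
Uptime = 438 - 99 = 339 min
Availability = 339 / 438 * 100 = 77.4%

77.4%


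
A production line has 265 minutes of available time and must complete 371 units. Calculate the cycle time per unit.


Formula: CT = Available Time / Number of Units
CT = 265 min / 371 units
CT = 0.71 min/unit

0.71 min/unit


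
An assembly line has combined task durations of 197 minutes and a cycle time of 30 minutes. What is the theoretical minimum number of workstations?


Formula: N_min = ceil(Sum of Task Times / Cycle Time)
N_min = ceil(197 min / 30 min) = ceil(6.5667)
N_min = 7 stations

7


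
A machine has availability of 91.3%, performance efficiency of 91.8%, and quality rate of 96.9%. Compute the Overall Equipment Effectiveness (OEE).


Formula: OEE = Availability * Performance * Quality / 10000
A * P = 91.3% * 91.8% / 100 = 83.81%
OEE = 83.81% * 96.9% / 100 = 81.2%

81.2%


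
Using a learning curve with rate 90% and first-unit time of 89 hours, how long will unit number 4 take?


Formula: T_n = T_1 * (learning_rate)^(log2(n)) where learning_rate = rate/100
Doublings = log2(4) = 2
T_n = 89 * 0.9^2
T_n = 89 * 0.81 = 72.1 hours

72.1 hours


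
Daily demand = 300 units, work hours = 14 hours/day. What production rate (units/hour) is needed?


Formula: Production Rate = Daily Demand / Available Hours
Rate = 300 units/day / 14 hours/day
Rate = 21.4 units/hour

21.4 units/hour


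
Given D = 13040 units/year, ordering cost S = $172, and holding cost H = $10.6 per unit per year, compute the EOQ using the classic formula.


Formula: EOQ = sqrt(2 * D * S / H)
Numerator: 2 * 13040 * 172 = 4485760
2DS/H = 4485760 / 10.6 = 423184.9
EOQ = sqrt(423184.9) = 650.5 units

650.5 units


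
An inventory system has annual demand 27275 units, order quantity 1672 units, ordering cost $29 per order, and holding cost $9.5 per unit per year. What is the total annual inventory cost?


TC = 27275/1672 * 29 + 1672/2 * 9.5

$8415.07


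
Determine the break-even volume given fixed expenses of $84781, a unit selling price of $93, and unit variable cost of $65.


Formula: BEQ = Fixed Costs / (Price - Variable Cost)
Contribution margin = $93 - $65 = $28/unit
BEQ = ceil($84781 / $28/unit) = ceil(3027.89) = 3028 units

3028 units


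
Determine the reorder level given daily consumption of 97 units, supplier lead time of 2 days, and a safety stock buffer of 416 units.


Formula: ROP = (Daily Demand * Lead Time) + Safety Stock
Demand during lead time = 97 * 2 = 194 units
ROP = 194 + 416 = 610 units

610 units


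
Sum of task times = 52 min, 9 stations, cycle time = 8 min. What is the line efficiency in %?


Formula: Efficiency = Sum of Task Times / (N_stations * CT) * 100
Total station capacity = 9 stations * 8 min = 72 min
Efficiency = 52 / 72 * 100 = 72.2%

72.2%


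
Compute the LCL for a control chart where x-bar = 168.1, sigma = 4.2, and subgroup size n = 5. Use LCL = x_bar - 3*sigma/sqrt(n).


LCL = 168.1 - 3 * 4.2 / sqrt(5)

162.47


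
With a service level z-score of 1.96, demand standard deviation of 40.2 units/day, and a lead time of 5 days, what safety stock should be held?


Formula: SS = z * sigma_d * sqrt(LT)
sqrt(LT) = sqrt(5) = 2.2361
SS = 1.96 * 40.2 * 2.2361
SS = 176.2 units

176.2 units


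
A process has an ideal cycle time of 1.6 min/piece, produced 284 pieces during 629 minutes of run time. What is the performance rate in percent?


Formula: Performance = (Ideal CT * Total Count) / Run Time * 100
Ideal output time = 1.6 * 284 = 454.4 min
Performance = 454.4 / 629 * 100 = 72.2%

72.2%


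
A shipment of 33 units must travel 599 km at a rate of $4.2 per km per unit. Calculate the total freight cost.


TC = dist * cost * units = 599 * 4.2 * 33 = $83021.40

$83021.40


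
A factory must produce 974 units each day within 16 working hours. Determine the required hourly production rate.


Formula: Production Rate = Daily Demand / Available Hours
Rate = 974 units/day / 16 hours/day
Rate = 60.9 units/hour

60.9 units/hour


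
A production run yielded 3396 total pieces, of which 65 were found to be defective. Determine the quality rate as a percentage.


Formula: Quality Rate = Good Pieces / Total Pieces * 100
Good pieces = 3396 - 65 = 3331
QR = 3331 / 3396 * 100 = 98.1%

98.1%


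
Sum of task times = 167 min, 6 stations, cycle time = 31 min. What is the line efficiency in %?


Formula: Efficiency = Sum of Task Times / (N_stations * CT) * 100
Total station capacity = 6 stations * 31 min = 186 min
Efficiency = 167 / 186 * 100 = 89.8%

89.8%


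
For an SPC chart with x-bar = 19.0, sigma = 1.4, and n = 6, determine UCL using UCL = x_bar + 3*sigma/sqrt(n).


UCL = 19.0 + 3 * 1.4 / sqrt(6)

20.71


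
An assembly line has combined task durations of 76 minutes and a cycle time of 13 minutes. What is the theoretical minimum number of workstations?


Formula: N_min = ceil(Sum of Task Times / Cycle Time)
N_min = ceil(76 min / 13 min) = ceil(5.8462)
N_min = 6 stations

6


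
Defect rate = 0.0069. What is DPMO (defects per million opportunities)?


DPMO = defect_rate * 1000000 = 0.0069 * 1000000

6900


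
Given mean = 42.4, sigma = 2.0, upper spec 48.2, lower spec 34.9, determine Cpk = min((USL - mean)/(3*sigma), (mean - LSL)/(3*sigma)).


Cpu = (48.2 - 42.4) / (3 * 2.0) = 0.97
Cpl = (42.4 - 34.9) / (3 * 2.0) = 1.25
Cpk = min(0.97, 1.25) = 0.97

0.97


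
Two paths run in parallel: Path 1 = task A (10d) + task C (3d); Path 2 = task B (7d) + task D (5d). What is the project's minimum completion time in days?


Path 1 = 10 + 3 = 13 days
Path 2 = 7 + 5 = 12 days
Duration = max(13, 12) = 13 days

13 days


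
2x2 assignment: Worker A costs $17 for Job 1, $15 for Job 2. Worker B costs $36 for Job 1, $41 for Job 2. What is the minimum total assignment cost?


Option 1: A->1 + B->2 = $17 + $41 = $58
Option 2: A->2 + B->1 = $15 + $36 = $51
Min cost = min($58, $51) = $51

$51


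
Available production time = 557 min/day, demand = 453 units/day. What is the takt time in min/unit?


Formula: Takt Time = Available Production Time / Customer Demand
Takt = 557 min/day / 453 units/day
Takt = 1.23 min/unit

1.23 min/unit


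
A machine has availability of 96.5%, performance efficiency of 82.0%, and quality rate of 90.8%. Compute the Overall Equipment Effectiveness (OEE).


Formula: OEE = Availability * Performance * Quality / 10000
A * P = 96.5% * 82.0% / 100 = 79.13%
OEE = 79.13% * 90.8% / 100 = 71.9%

71.9%


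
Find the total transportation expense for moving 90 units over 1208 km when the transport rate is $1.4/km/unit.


TC = dist * cost * units = 1208 * 1.4 * 90 = $152208.00

$152208.00


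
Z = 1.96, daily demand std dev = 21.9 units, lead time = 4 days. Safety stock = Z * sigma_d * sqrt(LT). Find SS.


Formula: SS = z * sigma_d * sqrt(LT)
sqrt(LT) = sqrt(4) = 2.0
SS = 1.96 * 21.9 * 2.0
SS = 85.8 units

85.8 units


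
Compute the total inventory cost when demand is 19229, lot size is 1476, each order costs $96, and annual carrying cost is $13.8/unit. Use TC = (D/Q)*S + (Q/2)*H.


TC = 19229/1476 * 96 + 1476/2 * 13.8

$11435.07


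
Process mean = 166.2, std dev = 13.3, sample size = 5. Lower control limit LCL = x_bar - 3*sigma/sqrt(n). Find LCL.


LCL = 166.2 - 3 * 13.3 / sqrt(5)

148.36


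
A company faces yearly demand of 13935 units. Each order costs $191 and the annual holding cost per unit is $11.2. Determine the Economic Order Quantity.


Formula: EOQ = sqrt(2 * D * S / H)
Numerator: 2 * 13935 * 191 = 5323170
2DS/H = 5323170 / 11.2 = 475283.0
EOQ = sqrt(475283.0) = 689.4 units

689.4 units


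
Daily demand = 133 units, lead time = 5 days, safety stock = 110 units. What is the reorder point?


Formula: ROP = (Daily Demand * Lead Time) + Safety Stock
Demand during lead time = 133 * 5 = 665 units
ROP = 665 + 110 = 775 units

775 units


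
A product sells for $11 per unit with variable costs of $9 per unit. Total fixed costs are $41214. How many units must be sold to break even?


Formula: BEQ = Fixed Costs / (Price - Variable Cost)
Contribution margin = $11 - $9 = $2/unit
BEQ = ceil($41214 / $2/unit) = ceil(20607.0) = 20607 units

20607 units


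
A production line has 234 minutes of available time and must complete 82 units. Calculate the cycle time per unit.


Formula: CT = Available Time / Number of Units
CT = 234 min / 82 units
CT = 2.85 min/unit

2.85 min/unit


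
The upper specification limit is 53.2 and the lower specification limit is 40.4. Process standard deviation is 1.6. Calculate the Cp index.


Cp = (53.2 - 40.4) / (6 * 1.6)

1.33


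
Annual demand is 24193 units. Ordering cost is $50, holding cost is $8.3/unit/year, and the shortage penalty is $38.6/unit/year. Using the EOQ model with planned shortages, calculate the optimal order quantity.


Formula: EOQ* = sqrt(2DS/H) * sqrt((H+P)/P)
Base EOQ = sqrt(2*24193*50/8.3) = 539.89 units
Correction = sqrt((8.3+38.6)/38.6) = 1.10228
EOQ* = 539.89 * 1.10228 = 595.1 units

595.1 units


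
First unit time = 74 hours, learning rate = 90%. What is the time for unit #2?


Formula: T_n = T_1 * (learning_rate)^(log2(n)) where learning_rate = rate/100
Doublings = log2(2) = 1
T_n = 74 * 0.9^1
T_n = 74 * 0.9 = 66.6 hours

66.6 hours


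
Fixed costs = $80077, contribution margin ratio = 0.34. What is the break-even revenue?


Formula: BER = Fixed Costs / Contribution Margin Ratio
BER = $80077 / 0.34
BER = $235520.59 (to the nearest cent)

$235520.59


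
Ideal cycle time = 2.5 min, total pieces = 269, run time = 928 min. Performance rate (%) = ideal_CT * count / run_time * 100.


Formula: Performance = (Ideal CT * Total Count) / Run Time * 100
Ideal output time = 2.5 * 269 = 672.5 min
Performance = 672.5 / 928 * 100 = 72.5%

72.5%


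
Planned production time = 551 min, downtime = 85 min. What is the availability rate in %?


Formula: Availability = (Planned Time - Downtime) / Planned Time * 100
Uptime = 551 - 85 = 466 min
Availability = 466 / 551 * 100 = 84.6%

84.6%


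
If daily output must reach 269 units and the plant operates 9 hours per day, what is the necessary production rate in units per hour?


Formula: Production Rate = Daily Demand / Available Hours
Rate = 269 units/day / 9 hours/day
Rate = 29.9 units/hour

29.9 units/hour


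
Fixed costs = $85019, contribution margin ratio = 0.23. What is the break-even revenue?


Formula: BER = Fixed Costs / Contribution Margin Ratio
BER = $85019 / 0.23
BER = $369647.83 (to the nearest cent)

$369647.83


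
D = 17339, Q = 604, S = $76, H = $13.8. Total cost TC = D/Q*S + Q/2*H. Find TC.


TC = 17339/604 * 76 + 604/2 * 13.8

$6349.33


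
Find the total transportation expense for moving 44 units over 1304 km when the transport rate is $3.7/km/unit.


TC = dist * cost * units = 1304 * 3.7 * 44 = $212291.20

$212291.20


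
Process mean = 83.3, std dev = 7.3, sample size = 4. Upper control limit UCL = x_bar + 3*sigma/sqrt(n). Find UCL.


UCL = 83.3 + 3 * 7.3 / sqrt(4)

94.25


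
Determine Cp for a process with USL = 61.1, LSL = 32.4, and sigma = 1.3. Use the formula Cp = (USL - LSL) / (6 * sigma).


Cp = (61.1 - 32.4) / (6 * 1.3)

3.68
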